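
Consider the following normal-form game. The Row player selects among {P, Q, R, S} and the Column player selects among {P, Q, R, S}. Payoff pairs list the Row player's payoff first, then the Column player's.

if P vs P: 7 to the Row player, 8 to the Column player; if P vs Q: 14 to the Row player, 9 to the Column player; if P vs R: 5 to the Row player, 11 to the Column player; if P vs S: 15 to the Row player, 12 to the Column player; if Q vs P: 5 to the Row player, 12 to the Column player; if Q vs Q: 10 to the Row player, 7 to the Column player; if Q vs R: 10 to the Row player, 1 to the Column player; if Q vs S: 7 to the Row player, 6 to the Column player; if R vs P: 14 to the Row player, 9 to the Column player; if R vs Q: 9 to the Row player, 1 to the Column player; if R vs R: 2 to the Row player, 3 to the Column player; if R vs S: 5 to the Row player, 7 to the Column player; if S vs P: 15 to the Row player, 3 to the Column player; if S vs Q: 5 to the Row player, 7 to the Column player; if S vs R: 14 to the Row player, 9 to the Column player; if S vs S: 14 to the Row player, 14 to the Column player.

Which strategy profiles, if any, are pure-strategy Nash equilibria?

Check mutual best responses: a cell is a NE iff neither player can gain by unilaterally deviating.
The Row player's best responses — vs P: S (payoff 15); vs Q: P (payoff 14); vs R: S (payoff 14); vs S: P (payoff 15).
The Column player's best responses — vs P: S (payoff 12); vs Q: P (payoff 12); vs R: P (payoff 9); vs S: S (payoff 14).
The only mutual best response is (P, S); neither player gains by switching there.

(P, S)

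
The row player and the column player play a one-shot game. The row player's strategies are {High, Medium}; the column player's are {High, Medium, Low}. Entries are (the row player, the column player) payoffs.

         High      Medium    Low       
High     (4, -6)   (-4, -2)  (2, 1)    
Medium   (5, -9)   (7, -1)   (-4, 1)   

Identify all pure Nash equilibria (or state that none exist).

(High, Low)

A profile is a Nash equilibrium when each player is best-responding to the other.
The row player's best responses — vs High: Medium (payoff 5); vs Medium: Medium (payoff 7); vs Low: High (payoff 2).
The column player's best responses — vs High: Low (payoff 1); vs Medium: Low (payoff 1).
The only mutual best response is (High, Low); neither player gains by switching there.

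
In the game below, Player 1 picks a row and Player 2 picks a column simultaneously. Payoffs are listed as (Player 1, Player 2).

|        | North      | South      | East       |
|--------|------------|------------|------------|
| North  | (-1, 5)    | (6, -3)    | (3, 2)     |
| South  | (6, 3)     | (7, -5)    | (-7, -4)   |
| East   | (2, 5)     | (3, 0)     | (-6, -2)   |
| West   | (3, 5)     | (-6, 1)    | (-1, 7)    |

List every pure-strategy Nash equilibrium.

(South, North)

Find each player's best response to every opponent strategy; NE are the intersections.
Player 1's best responses — vs North: South (payoff 6); vs South: South (payoff 7); vs East: North (payoff 3).
Player 2's best responses — vs North: North (payoff 5); vs South: North (payoff 3); vs East: North (payoff 5); vs West: East (payoff 7).
The only mutual best response is (South, North); neither player gains by switching there.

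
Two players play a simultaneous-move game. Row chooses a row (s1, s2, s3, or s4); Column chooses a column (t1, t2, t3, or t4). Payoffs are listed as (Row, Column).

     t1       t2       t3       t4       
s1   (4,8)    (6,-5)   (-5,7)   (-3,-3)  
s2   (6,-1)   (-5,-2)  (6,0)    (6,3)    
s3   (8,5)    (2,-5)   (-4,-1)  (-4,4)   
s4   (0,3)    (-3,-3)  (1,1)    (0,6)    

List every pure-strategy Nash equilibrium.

(s2, t4) and (s3, t1)

Find each player's best response to every opponent strategy; NE are the intersections.
Row's best responses — vs t1: s3 (payoff 8); vs t2: s1 (payoff 6); vs t3: s2 (payoff 6); vs t4: s2 (payoff 6).
Column's best responses — vs s1: t1 (payoff 8); vs s2: t4 (payoff 3); vs s3: t1 (payoff 5); vs s4: t4 (payoff 6).
Mutual best responses occur at (s2, t4) and (s3, t1); at each, neither player gains by switching.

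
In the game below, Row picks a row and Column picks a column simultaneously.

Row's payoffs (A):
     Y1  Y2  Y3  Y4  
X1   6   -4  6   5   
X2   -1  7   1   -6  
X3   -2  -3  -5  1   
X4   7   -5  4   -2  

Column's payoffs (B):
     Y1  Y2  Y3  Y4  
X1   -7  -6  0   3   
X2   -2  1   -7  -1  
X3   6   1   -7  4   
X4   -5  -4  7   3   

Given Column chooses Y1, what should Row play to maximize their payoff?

X4

With Column fixed at Y1, Row's payoffs are: X1 → 6, X2 → -1, X3 → -2, X4 → 7.
The maximum is 7, achieved by X4.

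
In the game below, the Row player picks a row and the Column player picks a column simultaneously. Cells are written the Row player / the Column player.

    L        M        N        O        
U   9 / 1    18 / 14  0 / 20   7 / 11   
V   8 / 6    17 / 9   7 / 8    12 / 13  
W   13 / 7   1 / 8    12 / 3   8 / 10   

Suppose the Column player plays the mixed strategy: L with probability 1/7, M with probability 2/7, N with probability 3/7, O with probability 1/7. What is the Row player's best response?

The Row player's best reply maximizes expected payoff against the mix.
U: (1/7)·9 + (2/7)·18 + (3/7)·0 + (1/7)·7 = 52/7
V: (1/7)·8 + (2/7)·17 + (3/7)·7 + (1/7)·12 = 75/7
W: (1/7)·13 + (2/7)·1 + (3/7)·12 + (1/7)·8 = 59/7
Highest expected payoff is 75/7, from V.

V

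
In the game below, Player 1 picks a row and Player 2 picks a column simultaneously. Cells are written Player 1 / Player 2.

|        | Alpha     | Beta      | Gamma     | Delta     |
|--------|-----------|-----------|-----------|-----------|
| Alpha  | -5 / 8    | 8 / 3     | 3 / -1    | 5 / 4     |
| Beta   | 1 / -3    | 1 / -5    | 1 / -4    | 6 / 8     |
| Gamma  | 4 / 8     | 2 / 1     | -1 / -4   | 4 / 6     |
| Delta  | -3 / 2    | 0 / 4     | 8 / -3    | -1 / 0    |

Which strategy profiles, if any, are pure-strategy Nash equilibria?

(Beta, Delta) and (Gamma, Alpha)

A profile is a Nash equilibrium when each player is best-responding to the other.
Player 1's best responses — vs Alpha: Gamma (payoff 4); vs Beta: Alpha (payoff 8); vs Gamma: Delta (payoff 8); vs Delta: Beta (payoff 6).
Player 2's best responses — vs Alpha: Alpha (payoff 8); vs Beta: Delta (payoff 8); vs Gamma: Alpha (payoff 8); vs Delta: Beta (payoff 4).
Mutual best responses occur at (Beta, Delta) and (Gamma, Alpha); at each, neither player gains by switching.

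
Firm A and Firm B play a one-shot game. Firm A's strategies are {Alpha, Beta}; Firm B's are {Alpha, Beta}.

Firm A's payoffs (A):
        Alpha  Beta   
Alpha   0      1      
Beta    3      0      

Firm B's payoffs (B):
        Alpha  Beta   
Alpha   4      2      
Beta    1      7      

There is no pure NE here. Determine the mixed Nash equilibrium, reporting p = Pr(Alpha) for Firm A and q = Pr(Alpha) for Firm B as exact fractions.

In a mixed NE each player is indifferent between their pure strategies, so the opponent's mix sets the indifference.
Firm B indifferent between Alpha and Beta: p·4 + (1−p)·1 = p·2 + (1−p)·7 ⟹ 1 + 3p = 7 + (-5)p ⟹ p = 3/4.
Firm A indifferent between Alpha and Beta: q·0 + (1−q)·1 = q·3 + (1−q)·0 ⟹ 1 + (-1)q = 0 + 3q ⟹ q = 1/4.

p = 3/4, q = 1/4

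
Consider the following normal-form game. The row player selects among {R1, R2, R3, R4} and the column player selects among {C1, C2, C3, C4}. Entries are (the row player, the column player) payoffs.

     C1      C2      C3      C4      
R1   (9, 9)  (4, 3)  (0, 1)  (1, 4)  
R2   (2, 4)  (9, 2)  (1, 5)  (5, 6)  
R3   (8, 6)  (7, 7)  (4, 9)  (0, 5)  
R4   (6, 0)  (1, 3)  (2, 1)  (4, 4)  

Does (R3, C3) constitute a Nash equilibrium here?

Yes

Holding the column player at C3: the row player gets 4 from R3, versus 0 from R1, 1 from R2, 2 from R4. No profitable deviation for the row player.
Holding the row player at R3: the column player gets 9 from C3, versus 6 from C1, 7 from C2, 5 from C4. No profitable deviation for the column player either.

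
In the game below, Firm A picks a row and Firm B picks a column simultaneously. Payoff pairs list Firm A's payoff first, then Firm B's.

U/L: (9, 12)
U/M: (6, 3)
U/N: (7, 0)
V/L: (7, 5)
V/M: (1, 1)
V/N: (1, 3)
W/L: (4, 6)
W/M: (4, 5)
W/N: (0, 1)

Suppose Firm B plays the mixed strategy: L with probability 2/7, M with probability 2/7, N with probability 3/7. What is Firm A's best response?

U

Compute Firm A's expected payoff from each pure strategy against the given mix.
U: (2/7)·9 + (2/7)·6 + (3/7)·7 = 51/7
V: (2/7)·7 + (2/7)·1 + (3/7)·1 = 19/7
W: (2/7)·4 + (2/7)·4 + (3/7)·0 = 16/7
Highest expected payoff is 51/7, from U.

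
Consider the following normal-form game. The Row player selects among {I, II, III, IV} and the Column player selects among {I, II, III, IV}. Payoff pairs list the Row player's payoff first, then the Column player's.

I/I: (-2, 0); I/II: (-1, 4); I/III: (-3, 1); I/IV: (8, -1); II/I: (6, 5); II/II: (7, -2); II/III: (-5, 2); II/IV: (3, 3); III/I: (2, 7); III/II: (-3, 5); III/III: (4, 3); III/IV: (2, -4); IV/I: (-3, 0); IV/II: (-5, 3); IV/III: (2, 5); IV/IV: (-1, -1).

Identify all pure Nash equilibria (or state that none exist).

(II, I)

A profile is a Nash equilibrium when each player is best-responding to the other.
The Row player's best responses — vs I: II (payoff 6); vs II: II (payoff 7); vs III: III (payoff 4); vs IV: I (payoff 8).
The Column player's best responses — vs I: II (payoff 4); vs II: I (payoff 5); vs III: I (payoff 7); vs IV: III (payoff 5).
The only mutual best response is (II, I); neither player gains by switching there.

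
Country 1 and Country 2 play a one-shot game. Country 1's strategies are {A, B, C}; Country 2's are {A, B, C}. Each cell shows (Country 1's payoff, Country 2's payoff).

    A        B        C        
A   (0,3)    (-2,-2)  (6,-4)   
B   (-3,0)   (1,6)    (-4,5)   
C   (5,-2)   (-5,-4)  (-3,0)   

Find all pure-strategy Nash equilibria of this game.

(B, B)

A profile is a Nash equilibrium when each player is best-responding to the other.
Country 1's best responses — vs A: C (payoff 5); vs B: B (payoff 1); vs C: A (payoff 6).
Country 2's best responses — vs A: A (payoff 3); vs B: B (payoff 6); vs C: C (payoff 0).
The only mutual best response is (B, B); neither player gains by switching there.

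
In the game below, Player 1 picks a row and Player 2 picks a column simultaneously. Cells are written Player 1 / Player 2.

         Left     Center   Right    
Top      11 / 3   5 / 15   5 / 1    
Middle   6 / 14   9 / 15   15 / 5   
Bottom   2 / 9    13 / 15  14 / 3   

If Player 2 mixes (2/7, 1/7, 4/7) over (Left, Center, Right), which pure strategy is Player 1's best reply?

Middle

Compute Player 1's expected payoff from each pure strategy against the given mix.
Top: (2/7)·11 + (1/7)·5 + (4/7)·5 = 47/7
Middle: (2/7)·6 + (1/7)·9 + (4/7)·15 = 81/7
Bottom: (2/7)·2 + (1/7)·13 + (4/7)·14 = 73/7
Highest expected payoff is 81/7, from Middle.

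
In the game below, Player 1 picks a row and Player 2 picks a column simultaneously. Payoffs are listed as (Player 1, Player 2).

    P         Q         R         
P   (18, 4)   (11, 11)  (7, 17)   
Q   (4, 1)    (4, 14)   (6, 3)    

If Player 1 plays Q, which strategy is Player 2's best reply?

With Player 1 fixed at Q, Player 2's payoffs are: P → 1, Q → 14, R → 3.
The maximum is 14, achieved by Q.

Q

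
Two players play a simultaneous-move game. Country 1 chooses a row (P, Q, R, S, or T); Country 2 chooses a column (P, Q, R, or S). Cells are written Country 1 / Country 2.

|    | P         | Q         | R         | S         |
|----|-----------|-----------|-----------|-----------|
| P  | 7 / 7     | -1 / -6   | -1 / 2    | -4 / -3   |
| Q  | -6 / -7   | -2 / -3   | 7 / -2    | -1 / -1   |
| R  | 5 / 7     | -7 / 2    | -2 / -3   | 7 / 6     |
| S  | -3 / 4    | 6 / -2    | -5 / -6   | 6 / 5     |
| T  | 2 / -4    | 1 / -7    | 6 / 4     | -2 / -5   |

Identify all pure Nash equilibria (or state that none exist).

(P, P)

Find each player's best response to every opponent strategy; NE are the intersections.
Country 1's best responses — vs P: P (payoff 7); vs Q: S (payoff 6); vs R: Q (payoff 7); vs S: R (payoff 7).
Country 2's best responses — vs P: P (payoff 7); vs Q: S (payoff -1); vs R: P (payoff 7); vs S: S (payoff 5); vs T: R (payoff 4).
The only mutual best response is (P, P); neither player gains by switching there.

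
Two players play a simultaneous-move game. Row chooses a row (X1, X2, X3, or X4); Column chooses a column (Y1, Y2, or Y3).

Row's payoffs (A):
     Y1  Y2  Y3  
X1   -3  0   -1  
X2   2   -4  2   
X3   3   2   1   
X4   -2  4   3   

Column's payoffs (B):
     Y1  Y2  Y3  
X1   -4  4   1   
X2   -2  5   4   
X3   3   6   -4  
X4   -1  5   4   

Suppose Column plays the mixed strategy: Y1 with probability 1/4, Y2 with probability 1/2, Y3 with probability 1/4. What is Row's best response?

Row's best reply maximizes expected payoff against the mix.
X1: (1/4)·(-3) + (1/2)·0 + (1/4)·(-1) = -1
X2: (1/4)·2 + (1/2)·(-4) + (1/4)·2 = -1
X3: (1/4)·3 + (1/2)·2 + (1/4)·1 = 2
X4: (1/4)·(-2) + (1/2)·4 + (1/4)·3 = 9/4
Highest expected payoff is 9/4, from X4.

X4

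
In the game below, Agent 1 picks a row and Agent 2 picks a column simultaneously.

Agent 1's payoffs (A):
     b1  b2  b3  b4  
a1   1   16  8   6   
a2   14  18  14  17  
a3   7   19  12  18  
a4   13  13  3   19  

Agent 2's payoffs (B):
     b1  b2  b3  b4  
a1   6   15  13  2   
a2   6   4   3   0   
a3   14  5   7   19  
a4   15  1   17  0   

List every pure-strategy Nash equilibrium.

(a2, b1)

Find each player's best response to every opponent strategy; NE are the intersections.
Agent 1's best responses — vs b1: a2 (payoff 14); vs b2: a3 (payoff 19); vs b3: a2 (payoff 14); vs b4: a4 (payoff 19).
Agent 2's best responses — vs a1: b2 (payoff 15); vs a2: b1 (payoff 6); vs a3: b4 (payoff 19); vs a4: b3 (payoff 17).
The only mutual best response is (a2, b1); neither player gains by switching there.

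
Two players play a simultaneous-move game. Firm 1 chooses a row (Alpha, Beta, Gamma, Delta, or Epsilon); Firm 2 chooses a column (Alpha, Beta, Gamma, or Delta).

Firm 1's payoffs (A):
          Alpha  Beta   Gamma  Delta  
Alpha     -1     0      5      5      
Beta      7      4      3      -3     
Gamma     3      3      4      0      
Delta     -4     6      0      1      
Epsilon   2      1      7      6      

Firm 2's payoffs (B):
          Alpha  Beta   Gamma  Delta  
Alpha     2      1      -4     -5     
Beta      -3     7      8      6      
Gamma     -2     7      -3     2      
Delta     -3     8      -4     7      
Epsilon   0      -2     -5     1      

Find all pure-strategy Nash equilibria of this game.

Find each player's best response to every opponent strategy; NE are the intersections.
Firm 1's best responses — vs Alpha: Beta (payoff 7); vs Beta: Delta (payoff 6); vs Gamma: Epsilon (payoff 7); vs Delta: Epsilon (payoff 6).
Firm 2's best responses — vs Alpha: Alpha (payoff 2); vs Beta: Gamma (payoff 8); vs Gamma: Beta (payoff 7); vs Delta: Beta (payoff 8); vs Epsilon: Delta (payoff 1).
Mutual best responses occur at (Delta, Beta) and (Epsilon, Delta); at each, neither player gains by switching.

(Delta, Beta) and (Epsilon, Delta)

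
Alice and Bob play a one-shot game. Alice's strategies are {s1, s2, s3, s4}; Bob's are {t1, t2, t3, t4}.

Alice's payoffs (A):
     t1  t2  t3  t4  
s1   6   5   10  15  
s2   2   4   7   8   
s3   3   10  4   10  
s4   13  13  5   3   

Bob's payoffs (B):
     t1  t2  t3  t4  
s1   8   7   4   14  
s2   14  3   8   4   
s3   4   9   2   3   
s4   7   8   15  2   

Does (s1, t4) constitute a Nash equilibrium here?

Yes

Holding Bob at t4: Alice gets 15 from s1, versus 8 from s2, 10 from s3, 3 from s4. No profitable deviation for Alice.
Holding Alice at s1: Bob gets 14 from t4, versus 8 from t1, 7 from t2, 4 from t3. No profitable deviation for Bob either.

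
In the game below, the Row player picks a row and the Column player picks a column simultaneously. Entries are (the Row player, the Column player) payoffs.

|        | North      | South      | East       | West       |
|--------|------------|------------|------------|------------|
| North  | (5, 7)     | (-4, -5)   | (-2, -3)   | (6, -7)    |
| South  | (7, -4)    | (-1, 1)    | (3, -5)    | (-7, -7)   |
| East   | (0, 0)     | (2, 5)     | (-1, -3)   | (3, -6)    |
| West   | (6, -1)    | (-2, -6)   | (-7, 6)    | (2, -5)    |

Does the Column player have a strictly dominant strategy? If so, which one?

A strategy is strictly dominant if it gives the Column player a strictly higher payoff than every other strategy, against every choice by the opponent.
North is not dominant: against South, South gives 1 > -4.
South is not dominant: against North, North gives 7 > -5.
East is not dominant: against North, North gives 7 > -3.
West is not dominant: against North, North gives 7 > -7.
No single strategy is best against every opponent action.

None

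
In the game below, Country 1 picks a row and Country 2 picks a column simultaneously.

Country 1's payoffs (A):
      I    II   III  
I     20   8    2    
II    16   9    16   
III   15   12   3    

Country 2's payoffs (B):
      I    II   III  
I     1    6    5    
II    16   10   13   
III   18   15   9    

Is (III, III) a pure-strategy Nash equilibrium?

No

Holding Country 2 at III: Country 1 gets 3 from III but could get 16 by switching to II. Country 1 has a profitable deviation.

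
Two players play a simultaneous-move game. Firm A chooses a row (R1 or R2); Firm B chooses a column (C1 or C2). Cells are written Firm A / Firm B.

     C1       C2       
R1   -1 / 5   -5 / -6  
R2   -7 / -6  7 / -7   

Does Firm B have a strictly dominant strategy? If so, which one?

C1

A strategy is strictly dominant if it gives Firm B a strictly higher payoff than every other strategy, against every choice by the opponent.
C1 strictly dominates: vs R1: 5 > -6; vs R2: -6 > -7.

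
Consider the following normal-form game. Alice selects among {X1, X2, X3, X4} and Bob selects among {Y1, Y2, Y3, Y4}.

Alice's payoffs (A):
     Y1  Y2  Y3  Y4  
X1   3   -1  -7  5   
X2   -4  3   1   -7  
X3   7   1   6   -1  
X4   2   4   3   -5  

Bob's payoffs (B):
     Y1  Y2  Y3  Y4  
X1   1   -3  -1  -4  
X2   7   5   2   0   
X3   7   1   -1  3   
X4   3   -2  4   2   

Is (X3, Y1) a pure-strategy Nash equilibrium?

Holding Bob at Y1: Alice gets 7 from X3, versus 3 from X1, -4 from X2, 2 from X4. No profitable deviation for Alice.
Holding Alice at X3: Bob gets 7 from Y1, versus 1 from Y2, -1 from Y3, 3 from Y4. No profitable deviation for Bob either.

Yes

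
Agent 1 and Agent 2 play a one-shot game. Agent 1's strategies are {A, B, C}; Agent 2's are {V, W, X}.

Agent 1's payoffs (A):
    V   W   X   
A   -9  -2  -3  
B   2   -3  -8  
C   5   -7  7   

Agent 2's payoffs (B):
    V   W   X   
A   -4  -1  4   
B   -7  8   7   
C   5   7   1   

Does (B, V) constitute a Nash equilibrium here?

Holding Agent 2 at V: Agent 1 gets 2 from B but could get 5 by switching to C. Agent 1 has a profitable deviation.

No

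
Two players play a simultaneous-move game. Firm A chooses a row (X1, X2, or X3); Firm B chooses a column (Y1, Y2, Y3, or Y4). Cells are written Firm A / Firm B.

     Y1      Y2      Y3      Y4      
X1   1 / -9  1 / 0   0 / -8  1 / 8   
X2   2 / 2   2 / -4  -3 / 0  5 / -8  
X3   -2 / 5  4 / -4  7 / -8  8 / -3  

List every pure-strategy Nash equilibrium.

(X2, Y1)

Find each player's best response to every opponent strategy; NE are the intersections.
Firm A's best responses — vs Y1: X2 (payoff 2); vs Y2: X3 (payoff 4); vs Y3: X3 (payoff 7); vs Y4: X3 (payoff 8).
Firm B's best responses — vs X1: Y4 (payoff 8); vs X2: Y1 (payoff 2); vs X3: Y1 (payoff 5).
The only mutual best response is (X2, Y1); neither player gains by switching there.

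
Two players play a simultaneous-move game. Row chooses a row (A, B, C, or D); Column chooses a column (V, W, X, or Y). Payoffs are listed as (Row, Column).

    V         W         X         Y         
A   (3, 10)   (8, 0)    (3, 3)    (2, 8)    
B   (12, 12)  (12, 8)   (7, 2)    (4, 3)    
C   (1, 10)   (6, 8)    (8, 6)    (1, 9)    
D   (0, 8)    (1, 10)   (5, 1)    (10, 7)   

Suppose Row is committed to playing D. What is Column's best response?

W

With Row fixed at D, Column's payoffs are: V → 8, W → 10, X → 1, Y → 7.
The maximum is 10, achieved by W.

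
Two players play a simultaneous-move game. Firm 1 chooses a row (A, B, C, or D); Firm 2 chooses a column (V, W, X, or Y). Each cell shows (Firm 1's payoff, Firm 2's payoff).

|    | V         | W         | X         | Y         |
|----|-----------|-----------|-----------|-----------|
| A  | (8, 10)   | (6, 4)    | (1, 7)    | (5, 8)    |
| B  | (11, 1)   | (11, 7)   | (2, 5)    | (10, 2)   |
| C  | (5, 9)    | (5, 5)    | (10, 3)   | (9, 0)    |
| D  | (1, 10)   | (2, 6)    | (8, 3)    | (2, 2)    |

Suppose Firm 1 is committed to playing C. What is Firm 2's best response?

V

With Firm 1 fixed at C, Firm 2's payoffs are: V → 9, W → 5, X → 3, Y → 0.
The maximum is 9, achieved by V.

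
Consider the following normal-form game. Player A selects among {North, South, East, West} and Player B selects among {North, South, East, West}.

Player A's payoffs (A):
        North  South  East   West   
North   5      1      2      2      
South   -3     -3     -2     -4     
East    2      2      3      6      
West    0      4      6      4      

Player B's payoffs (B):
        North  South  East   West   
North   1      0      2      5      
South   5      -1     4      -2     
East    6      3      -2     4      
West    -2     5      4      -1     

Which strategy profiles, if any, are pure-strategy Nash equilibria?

(West, South)

Check mutual best responses: a cell is a NE iff neither player can gain by unilaterally deviating.
Player A's best responses — vs North: North (payoff 5); vs South: West (payoff 4); vs East: West (payoff 6); vs West: East (payoff 6).
Player B's best responses — vs North: West (payoff 5); vs South: North (payoff 5); vs East: North (payoff 6); vs West: South (payoff 5).
The only mutual best response is (West, South); neither player gains by switching there.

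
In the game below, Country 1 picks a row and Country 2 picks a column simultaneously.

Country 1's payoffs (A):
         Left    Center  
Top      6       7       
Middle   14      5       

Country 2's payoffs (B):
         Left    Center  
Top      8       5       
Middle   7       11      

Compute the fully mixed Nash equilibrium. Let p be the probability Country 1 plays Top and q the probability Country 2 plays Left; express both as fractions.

p = 4/7, q = 1/5

In a mixed NE each player is indifferent between their pure strategies, so the opponent's mix sets the indifference.
Country 2 indifferent between Left and Center: p·8 + (1−p)·7 = p·5 + (1−p)·11 ⟹ 7 + 1p = 11 + (-6)p ⟹ p = 4/7.
Country 1 indifferent between Top and Middle: q·6 + (1−q)·7 = q·14 + (1−q)·5 ⟹ 7 + (-1)q = 5 + 9q ⟹ q = 1/5.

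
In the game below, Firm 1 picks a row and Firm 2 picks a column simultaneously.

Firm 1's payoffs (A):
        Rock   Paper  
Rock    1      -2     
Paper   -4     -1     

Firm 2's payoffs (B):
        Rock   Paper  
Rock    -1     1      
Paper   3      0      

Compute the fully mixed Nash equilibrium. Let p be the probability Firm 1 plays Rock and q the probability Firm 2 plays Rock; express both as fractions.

p = 3/5, q = 1/6

Each player's mixing probability is pinned down by making the *other* player indifferent.
Firm 2 indifferent between Rock and Paper: p·(-1) + (1−p)·3 = p·1 + (1−p)·0 ⟹ 3 + (-4)p = 0 + 1p ⟹ p = 3/5.
Firm 1 indifferent between Rock and Paper: q·1 + (1−q)·(-2) = q·(-4) + (1−q)·(-1) ⟹ (-2) + 3q = (-1) + (-3)q ⟹ q = 1/6.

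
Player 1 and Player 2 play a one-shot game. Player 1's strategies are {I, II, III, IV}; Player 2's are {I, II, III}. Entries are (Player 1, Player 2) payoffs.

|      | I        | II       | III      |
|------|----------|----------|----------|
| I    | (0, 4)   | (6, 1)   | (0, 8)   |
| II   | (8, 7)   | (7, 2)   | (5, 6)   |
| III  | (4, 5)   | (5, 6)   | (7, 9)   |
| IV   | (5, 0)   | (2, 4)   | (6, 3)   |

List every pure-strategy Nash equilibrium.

A profile is a Nash equilibrium when each player is best-responding to the other.
Player 1's best responses — vs I: II (payoff 8); vs II: II (payoff 7); vs III: III (payoff 7).
Player 2's best responses — vs I: III (payoff 8); vs II: I (payoff 7); vs III: III (payoff 9); vs IV: II (payoff 4).
Mutual best responses occur at (II, I) and (III, III); at each, neither player gains by switching.

(II, I) and (III, III)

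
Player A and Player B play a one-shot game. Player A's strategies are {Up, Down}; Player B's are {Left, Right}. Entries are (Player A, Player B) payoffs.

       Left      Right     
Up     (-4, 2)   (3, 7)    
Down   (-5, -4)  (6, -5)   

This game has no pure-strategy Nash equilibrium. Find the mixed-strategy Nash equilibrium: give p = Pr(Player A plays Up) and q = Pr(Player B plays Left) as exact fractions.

In a mixed NE each player is indifferent between their pure strategies, so the opponent's mix sets the indifference.
Player B indifferent between Left and Right: p·2 + (1−p)·(-4) = p·7 + (1−p)·(-5) ⟹ (-4) + 6p = (-5) + 12p ⟹ p = 1/6.
Player A indifferent between Up and Down: q·(-4) + (1−q)·3 = q·(-5) + (1−q)·6 ⟹ 3 + (-7)q = 6 + (-11)q ⟹ q = 3/4.

p = 1/6, q = 3/4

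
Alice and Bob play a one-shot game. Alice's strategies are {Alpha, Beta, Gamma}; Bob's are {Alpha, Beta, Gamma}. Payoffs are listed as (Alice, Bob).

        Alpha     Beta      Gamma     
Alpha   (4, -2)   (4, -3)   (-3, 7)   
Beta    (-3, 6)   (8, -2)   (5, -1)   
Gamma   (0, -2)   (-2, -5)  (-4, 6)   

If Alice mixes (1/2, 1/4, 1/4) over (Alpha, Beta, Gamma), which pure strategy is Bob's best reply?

Bob's best reply maximizes expected payoff against the mix.
Alpha: (1/2)·(-2) + (1/4)·6 + (1/4)·(-2) = 0
Beta: (1/2)·(-3) + (1/4)·(-2) + (1/4)·(-5) = -13/4
Gamma: (1/2)·7 + (1/4)·(-1) + (1/4)·6 = 19/4
Highest expected payoff is 19/4, from Gamma.

Gamma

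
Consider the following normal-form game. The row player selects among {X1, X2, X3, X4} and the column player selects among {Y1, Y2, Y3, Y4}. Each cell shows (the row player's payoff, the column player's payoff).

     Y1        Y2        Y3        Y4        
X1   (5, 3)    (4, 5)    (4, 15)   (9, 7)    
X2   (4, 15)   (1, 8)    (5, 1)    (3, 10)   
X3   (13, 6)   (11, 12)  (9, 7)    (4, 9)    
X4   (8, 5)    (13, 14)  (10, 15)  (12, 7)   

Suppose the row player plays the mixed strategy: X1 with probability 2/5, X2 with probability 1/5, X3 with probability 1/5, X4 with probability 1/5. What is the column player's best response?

The column player's best reply maximizes expected payoff against the mix.
Y1: (2/5)·3 + (1/5)·15 + (1/5)·6 + (1/5)·5 = 32/5
Y2: (2/5)·5 + (1/5)·8 + (1/5)·12 + (1/5)·14 = 44/5
Y3: (2/5)·15 + (1/5)·1 + (1/5)·7 + (1/5)·15 = 53/5
Y4: (2/5)·7 + (1/5)·10 + (1/5)·9 + (1/5)·7 = 8
Highest expected payoff is 53/5, from Y3.

Y3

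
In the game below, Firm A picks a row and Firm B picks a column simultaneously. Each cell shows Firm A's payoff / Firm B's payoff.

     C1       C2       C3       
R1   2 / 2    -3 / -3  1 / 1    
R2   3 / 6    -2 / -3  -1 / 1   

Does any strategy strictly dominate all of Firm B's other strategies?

A strategy is strictly dominant if it gives Firm B a strictly higher payoff than every other strategy, against every choice by the opponent.
C1 strictly dominates: vs R1: 2 > each of {-3, 1}; vs R2: 6 > each of {-3, 1}.

C1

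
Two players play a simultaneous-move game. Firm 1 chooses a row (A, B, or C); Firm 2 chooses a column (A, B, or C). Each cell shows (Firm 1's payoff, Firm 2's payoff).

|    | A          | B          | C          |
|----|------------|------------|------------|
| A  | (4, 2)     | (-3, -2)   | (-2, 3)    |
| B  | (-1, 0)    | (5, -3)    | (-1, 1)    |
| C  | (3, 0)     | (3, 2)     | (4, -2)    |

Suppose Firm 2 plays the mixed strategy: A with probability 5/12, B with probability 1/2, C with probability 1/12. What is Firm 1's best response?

C

Compute Firm 1's expected payoff from each pure strategy against the given mix.
A: (5/12)·4 + (1/2)·(-3) + (1/12)·(-2) = 0
B: (5/12)·(-1) + (1/2)·5 + (1/12)·(-1) = 2
C: (5/12)·3 + (1/2)·3 + (1/12)·4 = 37/12
Highest expected payoff is 37/12, from C.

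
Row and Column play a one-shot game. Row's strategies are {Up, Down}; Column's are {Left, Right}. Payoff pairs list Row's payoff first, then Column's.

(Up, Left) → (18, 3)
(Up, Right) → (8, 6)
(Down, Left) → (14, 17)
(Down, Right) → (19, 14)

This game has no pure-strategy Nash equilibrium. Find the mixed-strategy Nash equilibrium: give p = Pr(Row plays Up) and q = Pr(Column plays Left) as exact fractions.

p = 1/2, q = 11/15

Each player's mixing probability is pinned down by making the *other* player indifferent.
Column indifferent between Left and Right: p·3 + (1−p)·17 = p·6 + (1−p)·14 ⟹ 17 + (-14)p = 14 + (-8)p ⟹ p = 1/2.
Row indifferent between Up and Down: q·18 + (1−q)·8 = q·14 + (1−q)·19 ⟹ 8 + 10q = 19 + (-5)q ⟹ q = 11/15.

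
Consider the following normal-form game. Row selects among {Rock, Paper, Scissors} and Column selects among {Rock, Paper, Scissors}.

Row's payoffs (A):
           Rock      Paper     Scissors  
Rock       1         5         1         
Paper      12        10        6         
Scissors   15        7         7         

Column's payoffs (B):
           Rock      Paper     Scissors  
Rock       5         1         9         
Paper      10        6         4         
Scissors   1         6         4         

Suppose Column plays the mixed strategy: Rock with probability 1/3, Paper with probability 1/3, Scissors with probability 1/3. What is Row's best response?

Compute Row's expected payoff from each pure strategy against the given mix.
Rock: (1/3)·1 + (1/3)·5 + (1/3)·1 = 7/3
Paper: (1/3)·12 + (1/3)·10 + (1/3)·6 = 28/3
Scissors: (1/3)·15 + (1/3)·7 + (1/3)·7 = 29/3
Highest expected payoff is 29/3, from Scissors.

Scissors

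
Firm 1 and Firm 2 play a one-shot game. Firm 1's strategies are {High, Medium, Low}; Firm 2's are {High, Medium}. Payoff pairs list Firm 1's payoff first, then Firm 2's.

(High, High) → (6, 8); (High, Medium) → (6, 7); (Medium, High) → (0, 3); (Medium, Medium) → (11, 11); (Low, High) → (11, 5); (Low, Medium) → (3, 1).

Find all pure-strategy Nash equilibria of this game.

Check mutual best responses: a cell is a NE iff neither player can gain by unilaterally deviating.
Firm 1's best responses — vs High: Low (payoff 11); vs Medium: Medium (payoff 11).
Firm 2's best responses — vs High: High (payoff 8); vs Medium: Medium (payoff 11); vs Low: High (payoff 5).
Mutual best responses occur at (Medium, Medium) and (Low, High); at each, neither player gains by switching.

(Medium, Medium) and (Low, High)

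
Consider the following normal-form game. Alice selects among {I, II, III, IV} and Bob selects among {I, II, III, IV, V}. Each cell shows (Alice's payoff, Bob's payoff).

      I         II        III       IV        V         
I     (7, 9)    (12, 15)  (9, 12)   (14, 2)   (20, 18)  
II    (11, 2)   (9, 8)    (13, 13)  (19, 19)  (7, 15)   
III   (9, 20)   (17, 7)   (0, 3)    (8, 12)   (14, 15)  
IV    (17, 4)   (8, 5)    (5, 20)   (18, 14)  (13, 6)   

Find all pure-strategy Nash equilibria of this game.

A profile is a Nash equilibrium when each player is best-responding to the other.
Alice's best responses — vs I: IV (payoff 17); vs II: III (payoff 17); vs III: II (payoff 13); vs IV: II (payoff 19); vs V: I (payoff 20).
Bob's best responses — vs I: V (payoff 18); vs II: IV (payoff 19); vs III: I (payoff 20); vs IV: III (payoff 20).
Mutual best responses occur at (I, V) and (II, IV); at each, neither player gains by switching.

(I, V) and (II, IV)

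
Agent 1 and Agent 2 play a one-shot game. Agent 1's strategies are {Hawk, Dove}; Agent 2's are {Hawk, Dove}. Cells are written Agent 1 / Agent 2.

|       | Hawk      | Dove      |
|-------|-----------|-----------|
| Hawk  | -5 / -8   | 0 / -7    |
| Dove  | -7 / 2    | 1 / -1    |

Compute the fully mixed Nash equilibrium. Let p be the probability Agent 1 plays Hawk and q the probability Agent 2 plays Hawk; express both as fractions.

p = 3/4, q = 1/3

Each player's mixing probability is pinned down by making the *other* player indifferent.
Agent 2 indifferent between Hawk and Dove: p·(-8) + (1−p)·2 = p·(-7) + (1−p)·(-1) ⟹ 2 + (-10)p = (-1) + (-6)p ⟹ p = 3/4.
Agent 1 indifferent between Hawk and Dove: q·(-5) + (1−q)·0 = q·(-7) + (1−q)·1 ⟹ 0 + (-5)q = 1 + (-8)q ⟹ q = 1/3.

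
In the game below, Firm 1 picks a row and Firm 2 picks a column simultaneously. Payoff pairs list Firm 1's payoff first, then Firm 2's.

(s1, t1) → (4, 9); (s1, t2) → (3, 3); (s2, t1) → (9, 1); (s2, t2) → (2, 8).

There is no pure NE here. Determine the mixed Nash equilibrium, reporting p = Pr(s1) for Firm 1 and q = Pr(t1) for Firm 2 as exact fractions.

In a mixed NE each player is indifferent between their pure strategies, so the opponent's mix sets the indifference.
Firm 2 indifferent between t1 and t2: p·9 + (1−p)·1 = p·3 + (1−p)·8 ⟹ 1 + 8p = 8 + (-5)p ⟹ p = 7/13.
Firm 1 indifferent between s1 and s2: q·4 + (1−q)·3 = q·9 + (1−q)·2 ⟹ 3 + 1q = 2 + 7q ⟹ q = 1/6.

p = 7/13, q = 1/6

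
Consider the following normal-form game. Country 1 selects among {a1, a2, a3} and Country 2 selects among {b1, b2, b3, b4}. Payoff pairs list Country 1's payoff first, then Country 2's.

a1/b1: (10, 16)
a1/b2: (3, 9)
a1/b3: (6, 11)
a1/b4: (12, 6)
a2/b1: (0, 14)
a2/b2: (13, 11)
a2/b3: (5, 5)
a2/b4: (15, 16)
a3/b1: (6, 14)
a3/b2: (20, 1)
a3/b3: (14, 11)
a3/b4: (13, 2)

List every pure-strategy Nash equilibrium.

(a1, b1) and (a2, b4)

Check mutual best responses: a cell is a NE iff neither player can gain by unilaterally deviating.
Country 1's best responses — vs b1: a1 (payoff 10); vs b2: a3 (payoff 20); vs b3: a3 (payoff 14); vs b4: a2 (payoff 15).
Country 2's best responses — vs a1: b1 (payoff 16); vs a2: b4 (payoff 16); vs a3: b1 (payoff 14).
Mutual best responses occur at (a1, b1) and (a2, b4); at each, neither player gains by switching.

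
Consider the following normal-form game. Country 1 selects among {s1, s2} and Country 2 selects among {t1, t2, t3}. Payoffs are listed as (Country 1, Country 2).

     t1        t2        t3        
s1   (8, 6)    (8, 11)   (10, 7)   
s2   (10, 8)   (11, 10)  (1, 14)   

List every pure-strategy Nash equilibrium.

No pure-strategy Nash equilibrium

Check mutual best responses: a cell is a NE iff neither player can gain by unilaterally deviating.
Country 1's best responses — vs t1: s2 (payoff 10); vs t2: s2 (payoff 11); vs t3: s1 (payoff 10).
Country 2's best responses — vs s1: t2 (payoff 11); vs s2: t3 (payoff 14).
No cell has both players best-responding. For instance, Country 1's best reply to t1 is s2, but against s2 Country 2 prefers t3 over t1.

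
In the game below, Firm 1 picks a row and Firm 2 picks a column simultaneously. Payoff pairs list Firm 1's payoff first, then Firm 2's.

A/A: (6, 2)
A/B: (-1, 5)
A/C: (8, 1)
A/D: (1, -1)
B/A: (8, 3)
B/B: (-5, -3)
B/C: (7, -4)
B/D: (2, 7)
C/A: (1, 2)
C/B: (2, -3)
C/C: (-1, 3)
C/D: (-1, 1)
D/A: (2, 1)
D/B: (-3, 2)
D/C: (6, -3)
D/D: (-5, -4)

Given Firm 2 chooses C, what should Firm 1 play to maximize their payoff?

A

With Firm 2 fixed at C, Firm 1's payoffs are: A → 8, B → 7, C → -1, D → 6.
The maximum is 8, achieved by A.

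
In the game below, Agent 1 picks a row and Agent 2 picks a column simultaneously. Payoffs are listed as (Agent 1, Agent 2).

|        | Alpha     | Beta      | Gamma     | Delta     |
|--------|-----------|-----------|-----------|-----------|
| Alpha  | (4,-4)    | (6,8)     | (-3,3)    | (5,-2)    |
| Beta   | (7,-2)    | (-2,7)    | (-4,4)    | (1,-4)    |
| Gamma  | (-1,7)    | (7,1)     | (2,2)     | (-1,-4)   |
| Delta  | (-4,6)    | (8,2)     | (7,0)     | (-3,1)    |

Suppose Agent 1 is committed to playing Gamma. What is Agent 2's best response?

Alpha

With Agent 1 fixed at Gamma, Agent 2's payoffs are: Alpha → 7, Beta → 1, Gamma → 2, Delta → -4.
The maximum is 7, achieved by Alpha.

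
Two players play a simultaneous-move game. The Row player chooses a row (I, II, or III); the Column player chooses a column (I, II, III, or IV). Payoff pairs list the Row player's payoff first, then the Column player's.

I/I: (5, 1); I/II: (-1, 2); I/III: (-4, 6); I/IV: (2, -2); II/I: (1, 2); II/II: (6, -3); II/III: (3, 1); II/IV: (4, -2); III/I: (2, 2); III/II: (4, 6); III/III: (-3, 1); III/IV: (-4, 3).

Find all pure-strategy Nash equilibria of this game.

There is no pure-strategy Nash equilibrium

A profile is a Nash equilibrium when each player is best-responding to the other.
The Row player's best responses — vs I: I (payoff 5); vs II: II (payoff 6); vs III: II (payoff 3); vs IV: II (payoff 4).
The Column player's best responses — vs I: III (payoff 6); vs II: I (payoff 2); vs III: II (payoff 6).
No cell has both players best-responding. For instance, the Row player's best reply to I is I, but against I the Column player prefers III over I.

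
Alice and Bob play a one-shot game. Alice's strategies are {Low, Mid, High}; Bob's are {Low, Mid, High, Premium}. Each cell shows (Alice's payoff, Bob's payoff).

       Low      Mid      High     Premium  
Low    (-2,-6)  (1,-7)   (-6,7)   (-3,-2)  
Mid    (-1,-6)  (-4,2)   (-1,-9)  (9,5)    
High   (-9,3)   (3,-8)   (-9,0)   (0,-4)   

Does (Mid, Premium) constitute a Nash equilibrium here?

Yes

Holding Bob at Premium: Alice gets 9 from Mid, versus -3 from Low, 0 from High. No profitable deviation for Alice.
Holding Alice at Mid: Bob gets 5 from Premium, versus -6 from Low, 2 from Mid, -9 from High. No profitable deviation for Bob either.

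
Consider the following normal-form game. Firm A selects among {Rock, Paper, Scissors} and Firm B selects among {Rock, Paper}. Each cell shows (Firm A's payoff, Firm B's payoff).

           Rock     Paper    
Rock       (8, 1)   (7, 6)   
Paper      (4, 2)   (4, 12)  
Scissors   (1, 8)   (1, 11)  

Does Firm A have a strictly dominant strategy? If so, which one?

Rock

A strategy is strictly dominant if it gives Firm A a strictly higher payoff than every other strategy, against every choice by the opponent.
Rock strictly dominates: vs Rock: 8 > each of {4, 1}; vs Paper: 7 > each of {4, 1}.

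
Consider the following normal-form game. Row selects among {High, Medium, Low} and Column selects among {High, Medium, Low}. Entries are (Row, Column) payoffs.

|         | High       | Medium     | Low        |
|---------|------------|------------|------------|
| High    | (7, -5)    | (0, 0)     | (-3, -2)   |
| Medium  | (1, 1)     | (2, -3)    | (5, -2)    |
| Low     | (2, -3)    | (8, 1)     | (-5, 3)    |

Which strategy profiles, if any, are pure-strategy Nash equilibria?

Check mutual best responses: a cell is a NE iff neither player can gain by unilaterally deviating.
Row's best responses — vs High: High (payoff 7); vs Medium: Low (payoff 8); vs Low: Medium (payoff 5).
Column's best responses — vs High: Medium (payoff 0); vs Medium: High (payoff 1); vs Low: Low (payoff 3).
No cell has both players best-responding. For instance, Row's best reply to Low is Medium, but against Medium Column prefers High over Low.

None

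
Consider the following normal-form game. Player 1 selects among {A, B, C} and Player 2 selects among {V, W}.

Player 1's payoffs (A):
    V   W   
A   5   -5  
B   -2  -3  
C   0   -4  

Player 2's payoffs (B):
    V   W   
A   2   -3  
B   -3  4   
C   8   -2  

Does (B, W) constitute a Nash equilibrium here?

Holding Player 2 at W: Player 1 gets -3 from B, versus -5 from A, -4 from C. No profitable deviation for Player 1.
Holding Player 1 at B: Player 2 gets 4 from W, versus -3 from V. No profitable deviation for Player 2 either.

Yes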